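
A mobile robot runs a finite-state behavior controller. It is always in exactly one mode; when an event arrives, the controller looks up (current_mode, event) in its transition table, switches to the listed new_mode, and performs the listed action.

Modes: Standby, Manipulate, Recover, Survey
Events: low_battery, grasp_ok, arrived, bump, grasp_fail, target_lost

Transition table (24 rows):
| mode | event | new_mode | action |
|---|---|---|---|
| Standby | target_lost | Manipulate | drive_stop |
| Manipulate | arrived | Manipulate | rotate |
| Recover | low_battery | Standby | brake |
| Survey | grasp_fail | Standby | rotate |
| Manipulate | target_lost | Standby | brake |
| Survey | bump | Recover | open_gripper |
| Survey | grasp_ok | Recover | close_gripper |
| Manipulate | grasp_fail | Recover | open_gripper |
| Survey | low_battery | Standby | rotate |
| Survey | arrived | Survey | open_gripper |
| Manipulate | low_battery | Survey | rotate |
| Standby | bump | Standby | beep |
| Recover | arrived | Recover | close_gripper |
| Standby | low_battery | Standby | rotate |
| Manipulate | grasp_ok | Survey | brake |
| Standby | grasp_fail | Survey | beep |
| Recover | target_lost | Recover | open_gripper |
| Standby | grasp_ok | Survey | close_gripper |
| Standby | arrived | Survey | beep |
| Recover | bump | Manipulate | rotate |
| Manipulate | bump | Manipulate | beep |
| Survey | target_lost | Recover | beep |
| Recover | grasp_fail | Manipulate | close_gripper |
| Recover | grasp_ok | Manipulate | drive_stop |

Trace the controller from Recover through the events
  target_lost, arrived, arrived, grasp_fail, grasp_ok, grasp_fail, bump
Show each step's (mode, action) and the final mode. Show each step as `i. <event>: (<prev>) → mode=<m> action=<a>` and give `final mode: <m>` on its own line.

final mode: Standby

1. target_lost: (Recover) → mode=Recover action=open_gripper
2. arrived: (Recover) → mode=Recover action=close_gripper
3. arrived: (Recover) → mode=Recover action=close_gripper
4. grasp_fail: (Recover) → mode=Manipulate action=close_gripper
5. grasp_ok: (Manipulate) → mode=Survey action=brake
6. grasp_fail: (Survey) → mode=Standby action=rotate
7. bump: (Standby) → mode=Standby action=beep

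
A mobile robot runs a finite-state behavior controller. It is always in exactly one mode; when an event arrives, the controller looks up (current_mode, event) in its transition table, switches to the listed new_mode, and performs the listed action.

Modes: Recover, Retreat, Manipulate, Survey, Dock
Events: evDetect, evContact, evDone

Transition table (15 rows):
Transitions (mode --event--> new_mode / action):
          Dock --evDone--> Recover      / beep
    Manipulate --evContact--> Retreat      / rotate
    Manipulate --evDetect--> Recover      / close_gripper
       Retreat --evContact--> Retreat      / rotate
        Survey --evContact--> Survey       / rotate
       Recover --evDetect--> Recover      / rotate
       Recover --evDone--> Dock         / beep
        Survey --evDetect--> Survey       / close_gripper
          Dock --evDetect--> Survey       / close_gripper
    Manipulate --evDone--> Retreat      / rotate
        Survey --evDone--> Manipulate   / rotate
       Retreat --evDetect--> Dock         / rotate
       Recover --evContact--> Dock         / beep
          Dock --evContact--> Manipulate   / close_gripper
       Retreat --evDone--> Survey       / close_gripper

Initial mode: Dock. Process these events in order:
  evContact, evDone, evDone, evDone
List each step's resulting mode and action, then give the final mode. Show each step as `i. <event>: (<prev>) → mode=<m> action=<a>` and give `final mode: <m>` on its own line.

final mode: Manipulate

1. evContact: (Dock) → mode=Manipulate action=close_gripper
2. evDone: (Manipulate) → mode=Retreat action=rotate
3. evDone: (Retreat) → mode=Survey action=close_gripper
4. evDone: (Survey) → mode=Manipulate action=rotate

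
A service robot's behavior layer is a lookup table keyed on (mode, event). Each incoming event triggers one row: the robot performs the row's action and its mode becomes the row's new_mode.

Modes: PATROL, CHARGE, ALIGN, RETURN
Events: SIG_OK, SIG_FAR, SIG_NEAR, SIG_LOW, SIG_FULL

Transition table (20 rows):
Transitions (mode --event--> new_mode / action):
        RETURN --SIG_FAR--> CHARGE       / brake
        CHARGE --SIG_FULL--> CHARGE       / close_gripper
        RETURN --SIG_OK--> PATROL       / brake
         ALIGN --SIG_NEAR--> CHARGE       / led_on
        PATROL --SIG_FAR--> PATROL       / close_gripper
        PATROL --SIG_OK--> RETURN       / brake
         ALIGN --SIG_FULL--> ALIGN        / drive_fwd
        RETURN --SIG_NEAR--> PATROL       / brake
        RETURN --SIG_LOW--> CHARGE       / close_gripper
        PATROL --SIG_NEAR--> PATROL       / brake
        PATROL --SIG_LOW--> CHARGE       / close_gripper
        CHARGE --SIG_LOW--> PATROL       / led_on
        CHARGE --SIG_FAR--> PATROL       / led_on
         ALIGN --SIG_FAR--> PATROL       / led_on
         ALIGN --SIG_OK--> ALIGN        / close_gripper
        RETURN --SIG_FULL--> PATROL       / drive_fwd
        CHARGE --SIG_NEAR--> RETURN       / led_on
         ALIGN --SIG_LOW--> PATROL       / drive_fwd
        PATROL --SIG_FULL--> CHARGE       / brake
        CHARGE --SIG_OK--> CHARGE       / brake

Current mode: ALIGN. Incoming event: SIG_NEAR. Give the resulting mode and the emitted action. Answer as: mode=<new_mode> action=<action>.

current mode = ALIGN; filter table to that mode:
  (ALIGN, SIG_NEAR) → (CHARGE, led_on)  ← event matches
  (ALIGN, SIG_FULL) → (ALIGN, drive_fwd)
  (ALIGN, SIG_FAR) → (PATROL, led_on)
  (ALIGN, SIG_OK) → (ALIGN, close_gripper)
  (ALIGN, SIG_LOW) → (PATROL, drive_fwd)
event = SIG_NEAR selects (CHARGE, led_on)

mode=CHARGE action=led_on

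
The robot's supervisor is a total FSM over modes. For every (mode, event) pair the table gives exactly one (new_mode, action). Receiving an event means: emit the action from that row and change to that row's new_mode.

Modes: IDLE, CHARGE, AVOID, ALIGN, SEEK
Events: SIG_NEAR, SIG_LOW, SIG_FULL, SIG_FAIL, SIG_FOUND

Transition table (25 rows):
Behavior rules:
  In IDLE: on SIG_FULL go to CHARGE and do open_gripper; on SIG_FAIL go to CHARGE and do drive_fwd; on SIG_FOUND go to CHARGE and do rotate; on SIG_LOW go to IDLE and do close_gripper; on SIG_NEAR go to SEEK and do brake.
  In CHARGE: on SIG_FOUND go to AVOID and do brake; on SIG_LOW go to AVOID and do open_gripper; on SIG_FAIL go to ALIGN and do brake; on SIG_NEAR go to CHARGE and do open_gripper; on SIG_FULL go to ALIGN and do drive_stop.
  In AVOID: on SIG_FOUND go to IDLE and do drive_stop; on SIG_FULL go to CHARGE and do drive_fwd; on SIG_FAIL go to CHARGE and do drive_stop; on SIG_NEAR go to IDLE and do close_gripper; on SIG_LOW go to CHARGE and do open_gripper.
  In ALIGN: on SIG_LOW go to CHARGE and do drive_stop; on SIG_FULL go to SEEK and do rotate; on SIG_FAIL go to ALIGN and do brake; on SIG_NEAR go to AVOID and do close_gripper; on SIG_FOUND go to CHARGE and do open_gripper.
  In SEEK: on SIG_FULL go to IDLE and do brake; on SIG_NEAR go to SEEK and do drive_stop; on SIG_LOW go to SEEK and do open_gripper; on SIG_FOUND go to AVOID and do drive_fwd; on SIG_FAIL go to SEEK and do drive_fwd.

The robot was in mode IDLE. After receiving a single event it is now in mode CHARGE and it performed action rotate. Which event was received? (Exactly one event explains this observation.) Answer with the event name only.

SIG_FOUND

try SIG_NEAR: (IDLE, SIG_NEAR) → (SEEK, brake)
try SIG_LOW: (IDLE, SIG_LOW) → (IDLE, close_gripper)
try SIG_FULL: (IDLE, SIG_FULL) → (CHARGE, open_gripper)
try SIG_FAIL: (IDLE, SIG_FAIL) → (CHARGE, drive_fwd)
try SIG_FOUND: (IDLE, SIG_FOUND) → (CHARGE, rotate)  ← matches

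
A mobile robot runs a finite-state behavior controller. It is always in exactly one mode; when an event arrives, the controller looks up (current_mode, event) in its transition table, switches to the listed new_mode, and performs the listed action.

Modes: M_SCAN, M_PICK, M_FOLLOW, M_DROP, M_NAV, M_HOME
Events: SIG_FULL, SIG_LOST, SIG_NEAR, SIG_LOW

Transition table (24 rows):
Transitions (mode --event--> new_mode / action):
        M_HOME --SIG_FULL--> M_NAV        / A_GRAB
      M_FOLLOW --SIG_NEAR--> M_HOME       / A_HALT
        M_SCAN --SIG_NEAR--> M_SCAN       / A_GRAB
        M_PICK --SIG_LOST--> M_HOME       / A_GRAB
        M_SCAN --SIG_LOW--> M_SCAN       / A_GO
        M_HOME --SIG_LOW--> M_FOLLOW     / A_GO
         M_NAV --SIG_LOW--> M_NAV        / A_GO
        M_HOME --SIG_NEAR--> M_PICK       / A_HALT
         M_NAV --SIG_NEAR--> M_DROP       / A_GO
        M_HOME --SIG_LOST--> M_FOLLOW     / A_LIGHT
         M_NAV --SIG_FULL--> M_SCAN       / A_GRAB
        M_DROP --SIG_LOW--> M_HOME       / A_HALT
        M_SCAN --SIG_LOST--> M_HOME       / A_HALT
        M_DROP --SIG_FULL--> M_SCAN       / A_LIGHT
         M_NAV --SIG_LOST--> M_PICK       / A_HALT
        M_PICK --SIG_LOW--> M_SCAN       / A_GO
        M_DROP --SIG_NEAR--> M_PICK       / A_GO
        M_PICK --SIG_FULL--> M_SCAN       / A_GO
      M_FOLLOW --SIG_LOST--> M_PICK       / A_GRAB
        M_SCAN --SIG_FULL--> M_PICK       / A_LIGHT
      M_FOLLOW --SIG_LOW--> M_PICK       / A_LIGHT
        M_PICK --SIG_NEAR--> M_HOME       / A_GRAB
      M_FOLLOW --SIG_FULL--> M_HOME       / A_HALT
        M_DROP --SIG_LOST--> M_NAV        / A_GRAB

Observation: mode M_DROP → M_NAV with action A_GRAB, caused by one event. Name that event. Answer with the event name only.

try SIG_FULL: (M_DROP, SIG_FULL) → (M_SCAN, A_LIGHT)
try SIG_LOST: (M_DROP, SIG_LOST) → (M_NAV, A_GRAB)  ← matches
try SIG_NEAR: (M_DROP, SIG_NEAR) → (M_PICK, A_GO)
try SIG_LOW: (M_DROP, SIG_LOW) → (M_HOME, A_HALT)

SIG_LOST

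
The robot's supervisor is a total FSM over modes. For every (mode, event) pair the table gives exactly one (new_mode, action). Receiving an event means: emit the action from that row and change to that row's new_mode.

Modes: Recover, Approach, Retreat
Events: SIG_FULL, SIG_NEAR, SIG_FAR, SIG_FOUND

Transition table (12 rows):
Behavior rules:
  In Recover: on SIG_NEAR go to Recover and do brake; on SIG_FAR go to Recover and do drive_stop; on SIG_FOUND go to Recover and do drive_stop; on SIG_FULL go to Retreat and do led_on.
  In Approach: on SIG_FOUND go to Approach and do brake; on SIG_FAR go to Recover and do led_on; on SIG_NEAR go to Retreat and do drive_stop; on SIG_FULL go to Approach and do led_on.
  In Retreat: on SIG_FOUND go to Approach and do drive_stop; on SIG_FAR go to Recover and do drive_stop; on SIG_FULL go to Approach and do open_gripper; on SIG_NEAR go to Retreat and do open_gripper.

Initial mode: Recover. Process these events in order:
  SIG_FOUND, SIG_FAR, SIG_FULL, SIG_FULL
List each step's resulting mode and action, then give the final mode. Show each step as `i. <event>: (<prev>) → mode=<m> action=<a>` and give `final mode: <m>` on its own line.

1. SIG_FOUND: (Recover) → mode=Recover action=drive_stop
2. SIG_FAR: (Recover) → mode=Recover action=drive_stop
3. SIG_FULL: (Recover) → mode=Retreat action=led_on
4. SIG_FULL: (Retreat) → mode=Approach action=open_gripper

final mode: Approach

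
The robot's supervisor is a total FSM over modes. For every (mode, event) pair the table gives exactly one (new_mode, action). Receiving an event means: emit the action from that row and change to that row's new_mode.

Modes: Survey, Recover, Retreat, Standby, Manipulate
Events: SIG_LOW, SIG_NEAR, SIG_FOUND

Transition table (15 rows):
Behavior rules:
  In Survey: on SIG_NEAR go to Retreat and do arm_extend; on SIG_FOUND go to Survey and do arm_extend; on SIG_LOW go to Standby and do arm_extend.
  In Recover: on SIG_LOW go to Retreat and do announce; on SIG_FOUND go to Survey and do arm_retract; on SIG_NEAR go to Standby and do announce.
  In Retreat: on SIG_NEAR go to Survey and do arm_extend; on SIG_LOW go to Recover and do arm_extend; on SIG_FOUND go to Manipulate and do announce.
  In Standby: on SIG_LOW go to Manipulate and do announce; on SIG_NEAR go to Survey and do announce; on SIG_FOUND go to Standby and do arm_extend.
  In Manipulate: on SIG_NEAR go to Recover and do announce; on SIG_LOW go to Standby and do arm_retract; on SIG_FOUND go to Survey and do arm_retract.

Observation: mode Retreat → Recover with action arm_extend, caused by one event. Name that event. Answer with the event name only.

SIG_LOW

try SIG_LOW: (Retreat, SIG_LOW) → (Recover, arm_extend)  ← matches
try SIG_NEAR: (Retreat, SIG_NEAR) → (Survey, arm_extend)
try SIG_FOUND: (Retreat, SIG_FOUND) → (Manipulate, announce)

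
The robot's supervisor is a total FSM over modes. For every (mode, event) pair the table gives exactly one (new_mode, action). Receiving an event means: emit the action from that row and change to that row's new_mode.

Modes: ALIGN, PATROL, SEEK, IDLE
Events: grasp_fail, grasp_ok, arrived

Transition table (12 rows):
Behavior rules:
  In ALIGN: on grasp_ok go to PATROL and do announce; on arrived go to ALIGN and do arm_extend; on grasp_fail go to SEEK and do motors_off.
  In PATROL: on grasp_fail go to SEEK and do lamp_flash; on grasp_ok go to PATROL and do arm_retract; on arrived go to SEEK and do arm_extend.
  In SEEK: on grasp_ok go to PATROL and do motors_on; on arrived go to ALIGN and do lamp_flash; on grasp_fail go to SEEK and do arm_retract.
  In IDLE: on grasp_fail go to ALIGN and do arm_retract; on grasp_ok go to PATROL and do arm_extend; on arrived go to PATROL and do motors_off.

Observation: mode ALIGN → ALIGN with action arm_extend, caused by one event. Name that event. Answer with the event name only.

try grasp_fail: (ALIGN, grasp_fail) → (SEEK, motors_off)
try grasp_ok: (ALIGN, grasp_ok) → (PATROL, announce)
try arrived: (ALIGN, arrived) → (ALIGN, arm_extend)  ← matches

arrived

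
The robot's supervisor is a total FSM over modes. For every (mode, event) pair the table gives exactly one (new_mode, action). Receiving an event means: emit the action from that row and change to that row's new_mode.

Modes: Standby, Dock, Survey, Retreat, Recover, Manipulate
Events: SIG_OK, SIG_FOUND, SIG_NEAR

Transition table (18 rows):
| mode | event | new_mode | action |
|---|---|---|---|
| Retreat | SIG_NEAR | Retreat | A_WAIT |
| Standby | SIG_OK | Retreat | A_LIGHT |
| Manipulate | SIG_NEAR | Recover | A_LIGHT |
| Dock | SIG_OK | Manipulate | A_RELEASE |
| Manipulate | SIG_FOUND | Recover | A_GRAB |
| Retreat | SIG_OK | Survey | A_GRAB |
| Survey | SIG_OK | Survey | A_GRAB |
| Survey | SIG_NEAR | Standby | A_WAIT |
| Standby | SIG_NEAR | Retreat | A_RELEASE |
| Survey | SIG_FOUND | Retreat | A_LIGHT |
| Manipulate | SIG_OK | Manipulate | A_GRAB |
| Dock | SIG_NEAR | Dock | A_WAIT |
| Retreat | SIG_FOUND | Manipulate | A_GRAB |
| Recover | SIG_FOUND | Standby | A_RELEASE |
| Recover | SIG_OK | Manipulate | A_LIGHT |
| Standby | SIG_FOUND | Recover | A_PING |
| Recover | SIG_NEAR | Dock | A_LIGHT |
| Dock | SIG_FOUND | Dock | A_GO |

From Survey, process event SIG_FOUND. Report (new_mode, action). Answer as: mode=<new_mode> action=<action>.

mode=Retreat action=A_LIGHT

current mode = Survey; filter table to that mode:
  (Survey, SIG_OK) → (Survey, A_GRAB)
  (Survey, SIG_NEAR) → (Standby, A_WAIT)
  (Survey, SIG_FOUND) → (Retreat, A_LIGHT)  ← event matches
event = SIG_FOUND selects (Retreat, A_LIGHT)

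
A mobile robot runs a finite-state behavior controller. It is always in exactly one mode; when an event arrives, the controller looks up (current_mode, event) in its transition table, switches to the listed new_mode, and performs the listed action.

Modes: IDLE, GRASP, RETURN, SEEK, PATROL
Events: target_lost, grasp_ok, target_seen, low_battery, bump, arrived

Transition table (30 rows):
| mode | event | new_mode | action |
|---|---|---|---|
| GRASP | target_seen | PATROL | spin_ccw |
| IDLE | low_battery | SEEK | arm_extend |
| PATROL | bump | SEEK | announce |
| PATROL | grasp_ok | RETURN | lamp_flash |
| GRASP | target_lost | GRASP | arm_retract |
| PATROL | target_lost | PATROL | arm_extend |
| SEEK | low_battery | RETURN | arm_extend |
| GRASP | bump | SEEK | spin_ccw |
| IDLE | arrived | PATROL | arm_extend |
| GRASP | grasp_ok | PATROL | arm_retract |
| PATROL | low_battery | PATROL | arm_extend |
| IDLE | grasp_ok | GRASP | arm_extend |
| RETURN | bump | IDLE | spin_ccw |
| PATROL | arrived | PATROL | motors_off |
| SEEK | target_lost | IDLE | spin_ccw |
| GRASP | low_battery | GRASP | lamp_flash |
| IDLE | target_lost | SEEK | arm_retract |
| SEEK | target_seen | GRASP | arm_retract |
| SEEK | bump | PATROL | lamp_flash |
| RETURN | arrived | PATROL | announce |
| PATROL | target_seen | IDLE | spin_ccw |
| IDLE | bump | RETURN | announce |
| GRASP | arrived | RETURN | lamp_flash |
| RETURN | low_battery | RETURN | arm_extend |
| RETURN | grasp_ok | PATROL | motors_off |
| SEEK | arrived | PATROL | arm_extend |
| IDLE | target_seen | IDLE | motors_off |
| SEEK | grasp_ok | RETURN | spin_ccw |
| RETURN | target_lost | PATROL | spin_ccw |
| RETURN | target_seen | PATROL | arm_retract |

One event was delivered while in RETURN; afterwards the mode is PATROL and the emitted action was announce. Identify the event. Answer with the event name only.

try target_lost: (RETURN, target_lost) → (PATROL, spin_ccw)
try grasp_ok: (RETURN, grasp_ok) → (PATROL, motors_off)
try target_seen: (RETURN, target_seen) → (PATROL, arm_retract)
try low_battery: (RETURN, low_battery) → (RETURN, arm_extend)
try bump: (RETURN, bump) → (IDLE, spin_ccw)
try arrived: (RETURN, arrived) → (PATROL, announce)  ← matches

arrived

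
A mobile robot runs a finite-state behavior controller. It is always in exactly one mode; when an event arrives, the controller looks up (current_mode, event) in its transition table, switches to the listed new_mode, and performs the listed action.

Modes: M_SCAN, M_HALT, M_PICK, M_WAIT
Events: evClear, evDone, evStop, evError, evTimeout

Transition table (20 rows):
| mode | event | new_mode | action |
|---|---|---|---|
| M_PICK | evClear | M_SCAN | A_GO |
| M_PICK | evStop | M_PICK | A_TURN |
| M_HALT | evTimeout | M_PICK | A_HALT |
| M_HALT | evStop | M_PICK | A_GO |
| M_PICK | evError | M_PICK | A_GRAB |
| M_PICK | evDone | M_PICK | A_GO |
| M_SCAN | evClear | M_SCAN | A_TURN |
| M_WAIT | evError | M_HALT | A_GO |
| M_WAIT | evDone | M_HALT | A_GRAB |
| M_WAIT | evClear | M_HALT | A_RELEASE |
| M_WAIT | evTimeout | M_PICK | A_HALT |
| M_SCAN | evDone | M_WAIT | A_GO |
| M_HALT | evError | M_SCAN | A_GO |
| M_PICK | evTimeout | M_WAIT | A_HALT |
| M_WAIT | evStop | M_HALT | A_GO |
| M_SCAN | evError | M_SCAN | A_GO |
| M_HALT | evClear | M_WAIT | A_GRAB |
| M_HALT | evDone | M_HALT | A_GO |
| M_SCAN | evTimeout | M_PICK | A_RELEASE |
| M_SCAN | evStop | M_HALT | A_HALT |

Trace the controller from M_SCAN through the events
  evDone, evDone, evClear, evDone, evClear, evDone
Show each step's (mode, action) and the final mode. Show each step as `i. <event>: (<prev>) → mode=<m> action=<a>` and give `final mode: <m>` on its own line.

final mode: M_HALT

1. evDone: (M_SCAN) → mode=M_WAIT action=A_GO
2. evDone: (M_WAIT) → mode=M_HALT action=A_GRAB
3. evClear: (M_HALT) → mode=M_WAIT action=A_GRAB
4. evDone: (M_WAIT) → mode=M_HALT action=A_GRAB
5. evClear: (M_HALT) → mode=M_WAIT action=A_GRAB
6. evDone: (M_WAIT) → mode=M_HALT action=A_GRAB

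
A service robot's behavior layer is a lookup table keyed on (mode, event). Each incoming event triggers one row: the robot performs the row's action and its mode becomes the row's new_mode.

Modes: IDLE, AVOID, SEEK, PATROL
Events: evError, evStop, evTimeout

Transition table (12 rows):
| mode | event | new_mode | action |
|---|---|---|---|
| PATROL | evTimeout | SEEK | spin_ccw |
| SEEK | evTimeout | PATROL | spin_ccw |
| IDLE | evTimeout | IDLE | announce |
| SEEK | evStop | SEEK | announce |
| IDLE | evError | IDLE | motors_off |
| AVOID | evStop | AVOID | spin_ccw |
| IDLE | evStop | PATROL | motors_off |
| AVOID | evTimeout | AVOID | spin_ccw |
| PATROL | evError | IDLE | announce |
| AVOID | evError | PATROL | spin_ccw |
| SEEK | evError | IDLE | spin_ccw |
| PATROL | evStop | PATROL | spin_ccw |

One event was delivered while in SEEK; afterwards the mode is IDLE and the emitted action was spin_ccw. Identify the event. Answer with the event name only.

try evError: (SEEK, evError) → (IDLE, spin_ccw)  ← matches
try evStop: (SEEK, evStop) → (SEEK, announce)
try evTimeout: (SEEK, evTimeout) → (PATROL, spin_ccw)

evError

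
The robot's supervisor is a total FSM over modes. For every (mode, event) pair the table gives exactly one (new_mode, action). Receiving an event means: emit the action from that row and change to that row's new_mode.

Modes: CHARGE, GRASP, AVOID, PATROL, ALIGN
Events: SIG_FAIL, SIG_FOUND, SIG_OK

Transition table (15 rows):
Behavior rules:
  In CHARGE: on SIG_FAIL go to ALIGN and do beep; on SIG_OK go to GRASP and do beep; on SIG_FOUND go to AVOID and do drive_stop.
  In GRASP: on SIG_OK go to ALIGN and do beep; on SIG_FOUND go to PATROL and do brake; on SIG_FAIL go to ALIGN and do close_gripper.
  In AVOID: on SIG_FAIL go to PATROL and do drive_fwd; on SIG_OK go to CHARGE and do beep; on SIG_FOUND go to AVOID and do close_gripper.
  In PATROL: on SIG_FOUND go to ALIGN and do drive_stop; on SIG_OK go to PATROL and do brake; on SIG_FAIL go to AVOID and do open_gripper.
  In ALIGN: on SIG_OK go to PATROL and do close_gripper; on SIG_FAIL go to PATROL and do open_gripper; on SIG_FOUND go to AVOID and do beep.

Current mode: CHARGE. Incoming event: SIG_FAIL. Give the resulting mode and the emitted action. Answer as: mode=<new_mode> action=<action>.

current mode = CHARGE; filter table to that mode:
  (CHARGE, SIG_FAIL) → (ALIGN, beep)  ← event matches
  (CHARGE, SIG_OK) → (GRASP, beep)
  (CHARGE, SIG_FOUND) → (AVOID, drive_stop)
event = SIG_FAIL selects (ALIGN, beep)

mode=ALIGN action=beep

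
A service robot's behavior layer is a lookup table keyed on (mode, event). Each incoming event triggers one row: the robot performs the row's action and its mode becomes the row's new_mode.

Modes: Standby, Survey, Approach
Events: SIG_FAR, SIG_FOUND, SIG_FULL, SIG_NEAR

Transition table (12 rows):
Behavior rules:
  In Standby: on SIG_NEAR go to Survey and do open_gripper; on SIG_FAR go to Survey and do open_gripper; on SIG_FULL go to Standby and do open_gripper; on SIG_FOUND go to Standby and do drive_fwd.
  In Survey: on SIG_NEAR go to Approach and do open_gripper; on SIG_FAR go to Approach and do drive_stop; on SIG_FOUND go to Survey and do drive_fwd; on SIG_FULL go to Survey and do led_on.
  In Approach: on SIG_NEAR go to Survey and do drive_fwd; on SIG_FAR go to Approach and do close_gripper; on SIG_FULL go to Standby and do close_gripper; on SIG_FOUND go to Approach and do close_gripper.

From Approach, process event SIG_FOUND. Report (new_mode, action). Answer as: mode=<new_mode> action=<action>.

mode=Approach action=close_gripper

current mode = Approach; filter table to that mode:
  (Approach, SIG_NEAR) → (Survey, drive_fwd)
  (Approach, SIG_FAR) → (Approach, close_gripper)
  (Approach, SIG_FULL) → (Standby, close_gripper)
  (Approach, SIG_FOUND) → (Approach, close_gripper)  ← event matches
event = SIG_FOUND selects (Approach, close_gripper)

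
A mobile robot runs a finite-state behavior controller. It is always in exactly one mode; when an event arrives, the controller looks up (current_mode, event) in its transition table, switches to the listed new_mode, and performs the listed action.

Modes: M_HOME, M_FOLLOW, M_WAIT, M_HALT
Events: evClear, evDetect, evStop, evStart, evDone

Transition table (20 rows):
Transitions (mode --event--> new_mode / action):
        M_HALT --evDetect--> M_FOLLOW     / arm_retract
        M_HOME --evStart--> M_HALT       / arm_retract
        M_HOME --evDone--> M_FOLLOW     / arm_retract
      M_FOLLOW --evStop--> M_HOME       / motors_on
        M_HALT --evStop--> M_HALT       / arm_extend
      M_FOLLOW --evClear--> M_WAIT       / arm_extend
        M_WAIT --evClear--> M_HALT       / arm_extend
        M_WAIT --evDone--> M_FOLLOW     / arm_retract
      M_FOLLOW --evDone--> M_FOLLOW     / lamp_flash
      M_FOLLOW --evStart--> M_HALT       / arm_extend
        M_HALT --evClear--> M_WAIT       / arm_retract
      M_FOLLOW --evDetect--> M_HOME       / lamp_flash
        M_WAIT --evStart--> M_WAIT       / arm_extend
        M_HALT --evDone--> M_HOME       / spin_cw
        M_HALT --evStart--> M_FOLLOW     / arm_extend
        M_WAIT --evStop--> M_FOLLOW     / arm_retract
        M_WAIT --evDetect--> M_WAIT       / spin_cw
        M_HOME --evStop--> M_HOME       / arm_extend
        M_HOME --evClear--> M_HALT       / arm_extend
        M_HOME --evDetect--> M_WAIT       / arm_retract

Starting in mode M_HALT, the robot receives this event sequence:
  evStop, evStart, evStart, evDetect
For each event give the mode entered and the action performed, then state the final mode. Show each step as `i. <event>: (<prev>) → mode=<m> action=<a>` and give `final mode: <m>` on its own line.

final mode: M_FOLLOW

1. evStop: (M_HALT) → mode=M_HALT action=arm_extend
2. evStart: (M_HALT) → mode=M_FOLLOW action=arm_extend
3. evStart: (M_FOLLOW) → mode=M_HALT action=arm_extend
4. evDetect: (M_HALT) → mode=M_FOLLOW action=arm_retract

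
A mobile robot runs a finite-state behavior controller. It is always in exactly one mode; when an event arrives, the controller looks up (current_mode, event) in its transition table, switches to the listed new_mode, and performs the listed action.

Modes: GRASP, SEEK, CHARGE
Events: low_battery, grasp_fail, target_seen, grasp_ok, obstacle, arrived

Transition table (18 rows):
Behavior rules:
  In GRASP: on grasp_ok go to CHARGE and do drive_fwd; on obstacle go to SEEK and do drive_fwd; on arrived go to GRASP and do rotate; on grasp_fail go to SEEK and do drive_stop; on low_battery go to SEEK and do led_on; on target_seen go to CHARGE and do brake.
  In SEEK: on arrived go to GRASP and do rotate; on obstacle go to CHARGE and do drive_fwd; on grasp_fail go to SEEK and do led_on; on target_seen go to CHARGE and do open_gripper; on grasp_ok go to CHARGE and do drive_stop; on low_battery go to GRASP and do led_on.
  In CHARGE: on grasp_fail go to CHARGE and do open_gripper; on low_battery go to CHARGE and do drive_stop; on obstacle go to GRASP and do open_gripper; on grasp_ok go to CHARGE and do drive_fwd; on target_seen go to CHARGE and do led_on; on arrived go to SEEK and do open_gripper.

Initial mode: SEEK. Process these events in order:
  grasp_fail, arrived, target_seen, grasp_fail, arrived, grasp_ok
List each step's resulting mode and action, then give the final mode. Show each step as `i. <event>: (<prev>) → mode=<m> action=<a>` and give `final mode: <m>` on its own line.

1. grasp_fail: (SEEK) → mode=SEEK action=led_on
2. arrived: (SEEK) → mode=GRASP action=rotate
3. target_seen: (GRASP) → mode=CHARGE action=brake
4. grasp_fail: (CHARGE) → mode=CHARGE action=open_gripper
5. arrived: (CHARGE) → mode=SEEK action=open_gripper
6. grasp_ok: (SEEK) → mode=CHARGE action=drive_stop

final mode: CHARGE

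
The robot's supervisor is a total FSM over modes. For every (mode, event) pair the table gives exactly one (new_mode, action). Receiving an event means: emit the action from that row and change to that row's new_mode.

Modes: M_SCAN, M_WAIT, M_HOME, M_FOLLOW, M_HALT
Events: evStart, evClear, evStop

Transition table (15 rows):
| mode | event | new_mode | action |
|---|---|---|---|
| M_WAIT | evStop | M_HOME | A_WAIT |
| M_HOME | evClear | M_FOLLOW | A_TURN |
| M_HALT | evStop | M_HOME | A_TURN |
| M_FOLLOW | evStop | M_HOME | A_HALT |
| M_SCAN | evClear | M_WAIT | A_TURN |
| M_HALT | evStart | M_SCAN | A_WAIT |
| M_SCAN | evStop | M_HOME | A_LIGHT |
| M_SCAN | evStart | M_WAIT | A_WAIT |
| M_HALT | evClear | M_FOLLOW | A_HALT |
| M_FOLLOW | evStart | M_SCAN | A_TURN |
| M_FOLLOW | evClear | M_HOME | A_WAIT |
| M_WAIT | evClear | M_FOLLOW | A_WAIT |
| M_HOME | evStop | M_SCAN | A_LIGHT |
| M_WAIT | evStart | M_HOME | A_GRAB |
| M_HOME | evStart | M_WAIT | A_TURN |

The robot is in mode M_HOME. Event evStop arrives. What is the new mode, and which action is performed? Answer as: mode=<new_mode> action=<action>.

current mode = M_HOME; filter table to that mode:
  (M_HOME, evClear) → (M_FOLLOW, A_TURN)
  (M_HOME, evStop) → (M_SCAN, A_LIGHT)  ← event matches
  (M_HOME, evStart) → (M_WAIT, A_TURN)
event = evStop selects (M_SCAN, A_LIGHT)

mode=M_SCAN action=A_LIGHT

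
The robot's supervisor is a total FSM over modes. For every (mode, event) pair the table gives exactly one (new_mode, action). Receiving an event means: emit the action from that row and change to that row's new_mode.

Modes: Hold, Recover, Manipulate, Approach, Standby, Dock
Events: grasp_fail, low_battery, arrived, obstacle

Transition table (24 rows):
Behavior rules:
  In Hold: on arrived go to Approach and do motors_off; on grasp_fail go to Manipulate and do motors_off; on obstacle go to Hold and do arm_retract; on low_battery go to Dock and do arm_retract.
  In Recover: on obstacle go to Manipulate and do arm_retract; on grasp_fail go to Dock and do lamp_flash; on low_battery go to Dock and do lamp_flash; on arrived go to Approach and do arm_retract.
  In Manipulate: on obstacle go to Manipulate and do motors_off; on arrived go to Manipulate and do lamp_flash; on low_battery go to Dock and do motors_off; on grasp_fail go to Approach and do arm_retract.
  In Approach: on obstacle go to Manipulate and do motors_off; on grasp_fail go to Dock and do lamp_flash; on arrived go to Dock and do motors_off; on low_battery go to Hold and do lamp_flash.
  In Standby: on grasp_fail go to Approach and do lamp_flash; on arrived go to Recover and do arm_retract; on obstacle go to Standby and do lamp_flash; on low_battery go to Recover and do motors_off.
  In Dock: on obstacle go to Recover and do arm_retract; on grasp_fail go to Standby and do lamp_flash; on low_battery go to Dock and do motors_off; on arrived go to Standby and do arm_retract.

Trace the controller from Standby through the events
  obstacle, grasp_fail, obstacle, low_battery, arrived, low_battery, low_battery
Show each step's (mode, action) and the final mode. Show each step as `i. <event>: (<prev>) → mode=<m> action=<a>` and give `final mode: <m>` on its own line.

final mode: Dock

1. obstacle: (Standby) → mode=Standby action=lamp_flash
2. grasp_fail: (Standby) → mode=Approach action=lamp_flash
3. obstacle: (Approach) → mode=Manipulate action=motors_off
4. low_battery: (Manipulate) → mode=Dock action=motors_off
5. arrived: (Dock) → mode=Standby action=arm_retract
6. low_battery: (Standby) → mode=Recover action=motors_off
7. low_battery: (Recover) → mode=Dock action=lamp_flash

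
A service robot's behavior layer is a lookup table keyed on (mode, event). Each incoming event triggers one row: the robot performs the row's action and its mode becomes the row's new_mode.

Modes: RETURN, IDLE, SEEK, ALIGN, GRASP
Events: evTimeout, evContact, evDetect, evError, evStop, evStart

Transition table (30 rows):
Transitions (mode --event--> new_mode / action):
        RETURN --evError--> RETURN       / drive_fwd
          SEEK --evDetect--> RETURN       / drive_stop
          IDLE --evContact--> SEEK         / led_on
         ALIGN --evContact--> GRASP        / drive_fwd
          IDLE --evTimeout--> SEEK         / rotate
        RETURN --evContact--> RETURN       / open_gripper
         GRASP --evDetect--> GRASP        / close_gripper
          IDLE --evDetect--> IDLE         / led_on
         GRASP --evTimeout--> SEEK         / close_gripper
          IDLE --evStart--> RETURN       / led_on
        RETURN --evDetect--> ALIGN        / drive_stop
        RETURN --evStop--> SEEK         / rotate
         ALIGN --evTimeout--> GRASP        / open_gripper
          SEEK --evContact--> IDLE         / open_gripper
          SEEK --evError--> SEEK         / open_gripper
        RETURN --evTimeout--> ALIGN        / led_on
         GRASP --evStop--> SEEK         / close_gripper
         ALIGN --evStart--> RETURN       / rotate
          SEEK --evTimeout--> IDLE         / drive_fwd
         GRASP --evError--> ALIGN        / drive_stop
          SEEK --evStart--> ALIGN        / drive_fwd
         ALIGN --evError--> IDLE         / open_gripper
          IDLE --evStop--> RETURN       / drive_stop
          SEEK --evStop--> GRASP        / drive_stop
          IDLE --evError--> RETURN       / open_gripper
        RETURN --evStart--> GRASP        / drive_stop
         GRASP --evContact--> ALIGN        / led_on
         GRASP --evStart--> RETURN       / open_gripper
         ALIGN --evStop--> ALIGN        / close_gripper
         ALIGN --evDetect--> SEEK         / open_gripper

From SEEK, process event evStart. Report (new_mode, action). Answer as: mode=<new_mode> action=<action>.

current mode = SEEK; filter table to that mode:
  (SEEK, evDetect) → (RETURN, drive_stop)
  (SEEK, evContact) → (IDLE, open_gripper)
  (SEEK, evError) → (SEEK, open_gripper)
  (SEEK, evTimeout) → (IDLE, drive_fwd)
  (SEEK, evStart) → (ALIGN, drive_fwd)  ← event matches
  (SEEK, evStop) → (GRASP, drive_stop)
event = evStart selects (ALIGN, drive_fwd)

mode=ALIGN action=drive_fwd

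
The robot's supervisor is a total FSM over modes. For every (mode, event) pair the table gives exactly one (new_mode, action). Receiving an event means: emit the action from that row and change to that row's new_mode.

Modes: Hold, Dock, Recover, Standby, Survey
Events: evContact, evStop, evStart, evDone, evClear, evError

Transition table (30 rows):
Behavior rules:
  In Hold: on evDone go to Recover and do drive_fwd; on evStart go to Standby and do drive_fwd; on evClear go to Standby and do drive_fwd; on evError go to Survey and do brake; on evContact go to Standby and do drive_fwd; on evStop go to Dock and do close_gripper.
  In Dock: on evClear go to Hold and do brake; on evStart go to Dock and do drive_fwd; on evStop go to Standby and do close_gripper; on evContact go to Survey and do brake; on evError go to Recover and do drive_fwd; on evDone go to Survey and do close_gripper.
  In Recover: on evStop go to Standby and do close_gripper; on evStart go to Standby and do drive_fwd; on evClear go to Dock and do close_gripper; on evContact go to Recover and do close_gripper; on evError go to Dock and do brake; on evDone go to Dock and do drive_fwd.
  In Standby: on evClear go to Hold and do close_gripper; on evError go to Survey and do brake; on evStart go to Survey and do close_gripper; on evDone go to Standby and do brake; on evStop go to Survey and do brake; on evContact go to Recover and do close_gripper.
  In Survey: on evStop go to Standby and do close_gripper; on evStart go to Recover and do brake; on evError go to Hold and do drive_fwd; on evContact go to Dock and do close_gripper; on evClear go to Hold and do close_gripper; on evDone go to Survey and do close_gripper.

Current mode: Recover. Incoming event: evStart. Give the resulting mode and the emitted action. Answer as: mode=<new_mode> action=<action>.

mode=Standby action=drive_fwd

current mode = Recover; filter table to that mode:
  (Recover, evStop) → (Standby, close_gripper)
  (Recover, evStart) → (Standby, drive_fwd)  ← event matches
  (Recover, evClear) → (Dock, close_gripper)
  (Recover, evContact) → (Recover, close_gripper)
  (Recover, evError) → (Dock, brake)
  (Recover, evDone) → (Dock, drive_fwd)
event = evStart selects (Standby, drive_fwd)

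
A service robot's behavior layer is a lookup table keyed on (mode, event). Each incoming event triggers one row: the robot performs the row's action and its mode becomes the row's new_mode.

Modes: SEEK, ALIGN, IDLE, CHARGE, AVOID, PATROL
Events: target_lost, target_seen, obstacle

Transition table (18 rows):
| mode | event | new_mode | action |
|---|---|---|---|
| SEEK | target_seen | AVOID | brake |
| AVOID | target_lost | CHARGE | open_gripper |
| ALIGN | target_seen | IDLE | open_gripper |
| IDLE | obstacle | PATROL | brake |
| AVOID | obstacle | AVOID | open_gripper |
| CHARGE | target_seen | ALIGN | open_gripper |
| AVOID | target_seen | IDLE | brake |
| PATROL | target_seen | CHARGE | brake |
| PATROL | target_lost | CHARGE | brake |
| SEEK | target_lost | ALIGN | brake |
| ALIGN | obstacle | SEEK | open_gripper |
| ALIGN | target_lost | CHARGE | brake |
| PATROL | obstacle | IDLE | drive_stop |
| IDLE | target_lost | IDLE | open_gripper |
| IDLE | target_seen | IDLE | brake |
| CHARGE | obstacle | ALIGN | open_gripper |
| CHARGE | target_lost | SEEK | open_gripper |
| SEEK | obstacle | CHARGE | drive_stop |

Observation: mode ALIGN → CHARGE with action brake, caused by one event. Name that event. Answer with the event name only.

try target_lost: (ALIGN, target_lost) → (CHARGE, brake)  ← matches
try target_seen: (ALIGN, target_seen) → (IDLE, open_gripper)
try obstacle: (ALIGN, obstacle) → (SEEK, open_gripper)

target_lost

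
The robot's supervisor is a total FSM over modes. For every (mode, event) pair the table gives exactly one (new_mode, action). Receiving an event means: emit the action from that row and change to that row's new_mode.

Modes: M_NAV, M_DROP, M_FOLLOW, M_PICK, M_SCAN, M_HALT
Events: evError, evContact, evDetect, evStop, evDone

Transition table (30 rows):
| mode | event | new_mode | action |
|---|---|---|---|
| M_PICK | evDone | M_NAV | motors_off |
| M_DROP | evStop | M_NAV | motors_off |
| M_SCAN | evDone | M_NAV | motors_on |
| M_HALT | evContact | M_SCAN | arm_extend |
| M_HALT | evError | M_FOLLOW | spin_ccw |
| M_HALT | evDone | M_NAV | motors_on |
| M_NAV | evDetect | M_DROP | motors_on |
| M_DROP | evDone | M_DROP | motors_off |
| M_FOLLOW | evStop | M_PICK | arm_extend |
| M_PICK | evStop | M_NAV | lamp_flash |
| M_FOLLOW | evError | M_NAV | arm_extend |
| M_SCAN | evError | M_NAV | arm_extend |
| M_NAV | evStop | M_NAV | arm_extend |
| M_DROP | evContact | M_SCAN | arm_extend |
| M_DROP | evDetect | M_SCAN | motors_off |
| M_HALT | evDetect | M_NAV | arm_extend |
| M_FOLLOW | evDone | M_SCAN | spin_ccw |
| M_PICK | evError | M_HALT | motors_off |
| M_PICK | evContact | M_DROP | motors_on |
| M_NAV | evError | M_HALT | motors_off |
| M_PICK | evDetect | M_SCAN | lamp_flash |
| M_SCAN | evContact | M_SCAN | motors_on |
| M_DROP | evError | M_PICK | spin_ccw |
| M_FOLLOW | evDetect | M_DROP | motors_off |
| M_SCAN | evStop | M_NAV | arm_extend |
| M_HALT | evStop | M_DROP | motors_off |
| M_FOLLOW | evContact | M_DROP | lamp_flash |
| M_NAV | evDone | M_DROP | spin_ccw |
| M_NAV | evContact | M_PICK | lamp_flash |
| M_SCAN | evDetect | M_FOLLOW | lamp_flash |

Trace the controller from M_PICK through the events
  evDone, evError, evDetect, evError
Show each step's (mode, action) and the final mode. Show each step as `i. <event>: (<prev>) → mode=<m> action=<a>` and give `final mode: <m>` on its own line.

final mode: M_HALT

1. evDone: (M_PICK) → mode=M_NAV action=motors_off
2. evError: (M_NAV) → mode=M_HALT action=motors_off
3. evDetect: (M_HALT) → mode=M_NAV action=arm_extend
4. evError: (M_NAV) → mode=M_HALT action=motors_off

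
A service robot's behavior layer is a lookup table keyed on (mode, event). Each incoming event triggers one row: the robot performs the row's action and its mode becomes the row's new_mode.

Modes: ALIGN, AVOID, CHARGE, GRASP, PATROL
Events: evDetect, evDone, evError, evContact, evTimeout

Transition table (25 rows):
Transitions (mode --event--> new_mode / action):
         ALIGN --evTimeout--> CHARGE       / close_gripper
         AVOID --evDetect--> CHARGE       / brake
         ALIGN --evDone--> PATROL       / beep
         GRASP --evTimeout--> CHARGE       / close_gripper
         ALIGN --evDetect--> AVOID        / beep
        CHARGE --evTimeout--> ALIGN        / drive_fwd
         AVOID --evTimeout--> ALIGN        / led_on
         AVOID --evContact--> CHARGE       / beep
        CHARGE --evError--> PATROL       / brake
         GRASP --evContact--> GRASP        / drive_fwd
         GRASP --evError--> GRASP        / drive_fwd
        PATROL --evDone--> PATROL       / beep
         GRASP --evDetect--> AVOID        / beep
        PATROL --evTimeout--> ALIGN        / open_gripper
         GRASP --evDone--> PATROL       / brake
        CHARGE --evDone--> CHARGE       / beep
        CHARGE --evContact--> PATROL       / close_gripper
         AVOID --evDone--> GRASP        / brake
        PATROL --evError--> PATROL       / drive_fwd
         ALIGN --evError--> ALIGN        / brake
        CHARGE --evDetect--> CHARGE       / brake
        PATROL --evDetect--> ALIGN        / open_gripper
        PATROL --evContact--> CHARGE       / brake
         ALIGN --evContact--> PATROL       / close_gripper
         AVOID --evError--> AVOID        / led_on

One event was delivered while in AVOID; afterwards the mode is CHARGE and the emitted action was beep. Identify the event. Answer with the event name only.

evContact

try evDetect: (AVOID, evDetect) → (CHARGE, brake)
try evDone: (AVOID, evDone) → (GRASP, brake)
try evError: (AVOID, evError) → (AVOID, led_on)
try evContact: (AVOID, evContact) → (CHARGE, beep)  ← matches
try evTimeout: (AVOID, evTimeout) → (ALIGN, led_on)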